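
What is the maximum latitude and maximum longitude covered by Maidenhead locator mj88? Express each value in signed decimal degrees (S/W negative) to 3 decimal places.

Field M=12, J=9: +12·20° lon, +9·10° lat → SW at lon 60°, lat 0°.
Square 8, 8: +8·2° lon, +8·1° lat → SW at lon 76°, lat 8°.
Cell spans 2° lon × 1° lat. NE corner is SW corner plus one full cell.
latitude 9.000, longitude 78.000.

9.000, 78.000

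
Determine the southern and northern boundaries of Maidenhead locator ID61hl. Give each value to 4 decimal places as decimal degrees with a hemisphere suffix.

58.5417° S, 58.5000° S

Field I=8, D=3: +8·20° lon, +3·10° lat → SW at lon -20°, lat -60°.
Square 6, 1: +6·2° lon, +1·1° lat → SW at lon -8°, lat -59°.
Subsquare h=7, l=11: +7·0.0833333° lon, +11·0.0416667° lat → SW at lon -7.41667°, lat -58.5417°.
Cell spans 0.0833333° lon × 0.0416667° lat.
south 58.5417° S, north 58.5000° S.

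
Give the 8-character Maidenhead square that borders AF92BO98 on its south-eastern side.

Longitude extended square 9; +1 → 10, wraps to 0, carry into subsquare.
Longitude subsquare b = 1; +1 → 2 = c.
Latitude extended square 8; −1 → 7.

AF92co07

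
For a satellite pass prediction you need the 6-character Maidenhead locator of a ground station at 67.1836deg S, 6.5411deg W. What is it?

IC62rt

Offset from 180°W / 90°S: lon 173.4589°, lat 22.8164°.
Field: 173.4589/20 → 8 → I, 22.8164/10 → 2 → C; chars IC.
Square: 13.4589/2 → 6, 2.8164/1 → 2; chars 62.
Subsquare: 1.4589/0.0833333 → 17 → r, 0.8164/0.0416667 → 19 → t; chars rt.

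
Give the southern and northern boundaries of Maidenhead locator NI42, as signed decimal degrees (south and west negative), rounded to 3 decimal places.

-8.000, -7.000

Field N=13, I=8: +13·20° lon, +8·10° lat → SW at lon 80°, lat -10°.
Square 4, 2: +4·2° lon, +2·1° lat → SW at lon 88°, lat -8°.
Cell spans 2° lon × 1° lat.
south -8.000, north -7.000.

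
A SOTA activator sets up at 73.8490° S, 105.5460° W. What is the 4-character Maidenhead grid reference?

DB76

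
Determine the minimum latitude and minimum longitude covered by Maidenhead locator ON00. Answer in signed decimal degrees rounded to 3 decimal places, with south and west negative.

40.000, 100.000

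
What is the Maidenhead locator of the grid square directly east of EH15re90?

EH15se00

Longitude extended square 9; +1 → 10, wraps to 0, carry into subsquare.
Longitude subsquare r = 17; +1 → 18 = s.
The latitude characters are unchanged.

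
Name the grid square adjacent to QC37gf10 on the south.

QC37ge19

Latitude extended square 0; −1 → -1, wraps to 9, carry into subsquare.
Latitude subsquare f = 5; −1 → 4 = e.
The longitude characters are unchanged.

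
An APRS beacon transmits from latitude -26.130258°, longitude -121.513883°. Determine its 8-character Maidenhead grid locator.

CG93fu88

Shift to the Maidenhead origin (180°W, 90°S): lon 58.48612, lat 63.86974.
Field: 58.48612/20 → 2 → C, 63.86974/10 → 6 → G; chars CG.
Square: 18.48612/2 → 9, 3.86974/1 → 3; chars 93.
Subsquare: 0.48612/0.0833333 → 5 → f, 0.86974/0.0416667 → 20 → u; chars fu.
Extended square: 0.06945/0.00833333 → 8, 0.03641/0.00416667 → 8; chars 88.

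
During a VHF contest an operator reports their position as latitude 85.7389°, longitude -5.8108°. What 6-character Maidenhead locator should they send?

IR75cr

Shift to the Maidenhead origin (180°W, 90°S): lon 174.1892, lat 175.7389.
Field: lon ⌊174.1892/20⌋ = 8 → I; lat ⌊175.7389/10⌋ = 17 → R.
Square: lon ⌊14.1892/2⌋ = 7; lat ⌊5.7389/1⌋ = 5.
Subsquare: lon ⌊0.1892/0.0833333⌋ = 2 → c; lat ⌊0.7389/0.0416667⌋ = 17 → r.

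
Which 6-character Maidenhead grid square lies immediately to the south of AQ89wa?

AQ88wx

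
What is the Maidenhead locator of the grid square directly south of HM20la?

Latitude subsquare a = 0; −1 → -1, wraps to 23 = x, carry into square.
Latitude square 0; −1 → -1, wraps to 9, carry into field.
Latitude field M = 12; −1 → 11 = L.
The longitude characters are unchanged.

HL29lx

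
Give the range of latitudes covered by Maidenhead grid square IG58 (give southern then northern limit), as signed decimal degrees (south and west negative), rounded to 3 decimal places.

Field I=8, G=6: +8·20° lon, +6·10° lat → SW at lon -20°, lat -30°.
Square 5, 8: +5·2° lon, +8·1° lat → SW at lon -10°, lat -22°.
Cell spans 2° lon × 1° lat.
south -22.000, north -21.000.

-22.000, -21.000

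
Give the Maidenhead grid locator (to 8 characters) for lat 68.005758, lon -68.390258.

FP58ta31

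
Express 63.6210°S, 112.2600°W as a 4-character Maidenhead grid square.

DC36

Offset from 180°W / 90°S: lon 67.74°, lat 26.38°.
Field (20°×10°, letters A–R): lon ⌊67.74/20⌋ = 3 → D; lat ⌊26.38/10⌋ = 2 → C.
Square (2°×1°, digits 0–9): lon ⌊7.74/2⌋ = 3; lat ⌊6.38/1⌋ = 6.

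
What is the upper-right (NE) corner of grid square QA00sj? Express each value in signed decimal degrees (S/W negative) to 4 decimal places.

-89.5833, 141.5833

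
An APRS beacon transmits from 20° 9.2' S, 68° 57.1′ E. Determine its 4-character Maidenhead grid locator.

Offset from 180°W / 90°S: lon 248.95°, lat 69.85°.
Field: lon ⌊248.95/20⌋ = 12 → M; lat ⌊69.85/10⌋ = 6 → G.
Square: lon ⌊8.95/2⌋ = 4; lat ⌊9.85/1⌋ = 9.

MG49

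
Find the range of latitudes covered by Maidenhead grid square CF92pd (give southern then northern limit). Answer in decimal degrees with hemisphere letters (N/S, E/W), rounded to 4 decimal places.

37.8750° S, 37.8333° S

Field C=2, F=5: +2·20° lon, +5·10° lat → SW at lon -140°, lat -40°.
Square 9, 2: +9·2° lon, +2·1° lat → SW at lon -122°, lat -38°.
Subsquare p=15, d=3: +15·0.0833333° lon, +3·0.0416667° lat → SW at lon -120.75°, lat -37.875°.
Cell spans 0.0833333° lon × 0.0416667° lat.
south 37.8750° S, north 37.8333° S.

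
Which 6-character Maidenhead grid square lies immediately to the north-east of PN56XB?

PN66ac

Longitude subsquare x = 23; +1 → 24, wraps to 0 = a, carry into square.
Longitude square 5; +1 → 6.
Latitude subsquare b = 1; +1 → 2 = c.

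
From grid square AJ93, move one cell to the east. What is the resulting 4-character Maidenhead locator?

BJ03

Longitude square 9; +1 → 10, wraps to 0, carry into field.
Longitude field A = 0; +1 → 1 = B.
The latitude characters are unchanged.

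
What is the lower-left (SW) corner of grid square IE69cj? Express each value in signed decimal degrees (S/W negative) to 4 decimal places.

Field I=8, E=4: +8·20° lon, +4·10° lat → SW at lon -20°, lat -50°.
Square 6, 9: +6·2° lon, +9·1° lat → SW at lon -8°, lat -41°.
Subsquare c=2, j=9: +2·0.0833333° lon, +9·0.0416667° lat → SW at lon -7.83333°, lat -40.625°.
latitude -40.6250, longitude -7.8333.

-40.6250, -7.8333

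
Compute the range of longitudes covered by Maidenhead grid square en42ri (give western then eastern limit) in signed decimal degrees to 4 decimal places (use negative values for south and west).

Field E=4, N=13: +4·20° lon, +13·10° lat → SW at lon -100°, lat 40°.
Square 4, 2: +4·2° lon, +2·1° lat → SW at lon -92°, lat 42°.
Subsquare r=17, i=8: +17·0.0833333° lon, +8·0.0416667° lat → SW at lon -90.5833°, lat 42.3333°.
Cell spans 0.0833333° lon × 0.0416667° lat.
west -90.5833, east -90.5000.

-90.5833, -90.5000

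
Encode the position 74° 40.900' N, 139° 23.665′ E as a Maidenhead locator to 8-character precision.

Offset from 180°W / 90°S: lon 319.39442°, lat 164.68167°.
Field: lon ⌊319.39442/20⌋ = 15 → P; lat ⌊164.68167/10⌋ = 16 → Q.
Square: lon ⌊19.39442/2⌋ = 9; lat ⌊4.68167/1⌋ = 4.
Subsquare: lon ⌊1.39442/0.0833333⌋ = 16 → q; lat ⌊0.68167/0.0416667⌋ = 16 → q.
Extended square: lon ⌊0.06108/0.00833333⌋ = 7; lat ⌊0.01500/0.00416667⌋ = 3.

PQ94qq73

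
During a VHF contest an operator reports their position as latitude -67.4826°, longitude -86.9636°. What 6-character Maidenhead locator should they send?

EC62mm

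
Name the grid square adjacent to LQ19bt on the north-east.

Longitude subsquare b = 1; +1 → 2 = c.
Latitude subsquare t = 19; +1 → 20 = u.

LQ19cu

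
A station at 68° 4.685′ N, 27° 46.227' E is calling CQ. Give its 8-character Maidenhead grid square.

KP38vb28

Offset from 180°W / 90°S: lon 207.77045°, lat 158.07808°.
Field: lon ⌊207.77045/20⌋ = 10 → K; lat ⌊158.07808/10⌋ = 15 → P.
Square: lon ⌊7.77045/2⌋ = 3; lat ⌊8.07808/1⌋ = 8.
Subsquare: lon ⌊1.77045/0.0833333⌋ = 21 → v; lat ⌊0.07808/0.0416667⌋ = 1 → b.
Extended square: lon ⌊0.02045/0.00833333⌋ = 2; lat ⌊0.03642/0.00416667⌋ = 8.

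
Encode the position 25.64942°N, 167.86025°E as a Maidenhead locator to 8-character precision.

RL35wp35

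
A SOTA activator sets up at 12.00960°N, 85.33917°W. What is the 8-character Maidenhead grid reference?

Offset from 180°W / 90°S: lon 94.66083°, lat 102.00960°.
Field: lon ⌊94.66083/20⌋ = 4 → E; lat ⌊102.00960/10⌋ = 10 → K.
Square: lon ⌊14.66083/2⌋ = 7; lat ⌊2.00960/1⌋ = 2.
Subsquare: lon ⌊0.66083/0.0833333⌋ = 7 → h; lat ⌊0.00960/0.0416667⌋ = 0 → a.
Extended square: lon ⌊0.07750/0.00833333⌋ = 9; lat ⌊0.00960/0.00416667⌋ = 2.

EK72ha92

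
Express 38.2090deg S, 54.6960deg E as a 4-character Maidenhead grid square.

LF71

Add 180° to longitude and 90° to latitude: 234.70, 51.79.
Field (20°×10°, letters A–R): lon ⌊234.70/20⌋ = 11 → L; lat ⌊51.79/10⌋ = 5 → F.
Square (2°×1°, digits 0–9): lon ⌊14.70/2⌋ = 7; lat ⌊1.79/1⌋ = 1.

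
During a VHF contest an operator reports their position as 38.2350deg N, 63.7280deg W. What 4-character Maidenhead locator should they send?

FM88

Shift to the Maidenhead origin (180°W, 90°S): lon 116.27, lat 128.24.
Field: lon ⌊116.27/20⌋ = 5 → F; lat ⌊128.24/10⌋ = 12 → M.
Square: lon ⌊16.27/2⌋ = 8; lat ⌊8.24/1⌋ = 8.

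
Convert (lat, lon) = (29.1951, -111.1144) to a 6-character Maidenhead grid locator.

Shift to the Maidenhead origin (180°W, 90°S): lon 68.8856, lat 119.1951.
Field: lon ⌊68.8856/20⌋ = 3 → D; lat ⌊119.1951/10⌋ = 11 → L.
Square: lon ⌊8.8856/2⌋ = 4; lat ⌊9.1951/1⌋ = 9.
Subsquare: lon ⌊0.8856/0.0833333⌋ = 10 → k; lat ⌊0.1951/0.0416667⌋ = 4 → e.

DL49ke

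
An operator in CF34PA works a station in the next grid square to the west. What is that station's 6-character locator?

CF34oa

Longitude subsquare p = 15; −1 → 14 = o.
The latitude characters are unchanged.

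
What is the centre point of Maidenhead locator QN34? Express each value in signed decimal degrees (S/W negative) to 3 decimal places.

44.500, 147.000

Field Q=16, N=13: +16·20° lon, +13·10° lat → SW at lon 140°, lat 40°.
Square 3, 4: +3·2° lon, +4·1° lat → SW at lon 146°, lat 44°.
Cell spans 2° lon × 1° lat. Centre is SW corner plus half of each.
latitude 44.500, longitude 147.000.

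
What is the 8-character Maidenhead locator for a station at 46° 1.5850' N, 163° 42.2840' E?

RN16ua46

Add 180° to longitude and 90° to latitude: 343.70473, 136.02642.
Field: lon ⌊343.70473/20⌋ = 17 → R; lat ⌊136.02642/10⌋ = 13 → N.
Square: lon ⌊3.70473/2⌋ = 1; lat ⌊6.02642/1⌋ = 6.
Subsquare: lon ⌊1.70473/0.0833333⌋ = 20 → u; lat ⌊0.02642/0.0416667⌋ = 0 → a.
Extended square: lon ⌊0.03807/0.00833333⌋ = 4; lat ⌊0.02642/0.00416667⌋ = 6.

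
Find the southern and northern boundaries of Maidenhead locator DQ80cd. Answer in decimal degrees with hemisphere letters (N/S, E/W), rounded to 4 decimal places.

Field D=3, Q=16: +3·20° lon, +16·10° lat → SW at lon -120°, lat 70°.
Square 8, 0: +8·2° lon, +0·1° lat → SW at lon -104°, lat 70°.
Subsquare c=2, d=3: +2·0.0833333° lon, +3·0.0416667° lat → SW at lon -103.833°, lat 70.125°.
Cell spans 0.0833333° lon × 0.0416667° lat.
south 70.1250° N, north 70.1667° N.

70.1250° N, 70.1667° N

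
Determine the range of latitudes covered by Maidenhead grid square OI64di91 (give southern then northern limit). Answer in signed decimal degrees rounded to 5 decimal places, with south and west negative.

-5.66250, -5.65833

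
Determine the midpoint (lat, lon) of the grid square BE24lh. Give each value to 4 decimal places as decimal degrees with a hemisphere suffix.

45.6875° S, 155.0417° W

Field B=1, E=4: +1·20° lon, +4·10° lat → SW at lon -160°, lat -50°.
Square 2, 4: +2·2° lon, +4·1° lat → SW at lon -156°, lat -46°.
Subsquare l=11, h=7: +11·0.0833333° lon, +7·0.0416667° lat → SW at lon -155.083°, lat -45.7083°.
Cell spans 0.0833333° lon × 0.0416667° lat. Centre is SW corner plus half of each.
latitude 45.6875° S, longitude 155.0417° W.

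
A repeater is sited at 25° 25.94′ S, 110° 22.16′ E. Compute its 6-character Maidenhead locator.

Offset from 180°W / 90°S: lon 290.3693°, lat 64.5677°.
Field (20°×10°, letters A–R): 290.3693/20 → 14 → O, 64.5677/10 → 6 → G; chars OG.
Square (2°×1°, digits 0–9): 10.3693/2 → 5, 4.5677/1 → 4; chars 54.
Subsquare (5′×2.5′, letters a–x): 0.3693/0.0833333 → 4 → e, 0.5677/0.0416667 → 13 → n; chars en.

OG54en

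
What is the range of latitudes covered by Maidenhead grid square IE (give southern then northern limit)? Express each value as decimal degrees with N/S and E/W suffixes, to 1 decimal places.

Field I=8, E=4: +8·20° lon, +4·10° lat → SW at lon -20°, lat -50°.
Cell spans 20° lon × 10° lat.
south 50.0° S, north 40.0° S.

50.0° S, 40.0° S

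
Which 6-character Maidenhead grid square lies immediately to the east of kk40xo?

KK50ao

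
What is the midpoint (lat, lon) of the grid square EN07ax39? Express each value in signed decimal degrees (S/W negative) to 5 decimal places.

Field E=4, N=13: +4·20° lon, +13·10° lat → SW at lon -100°, lat 40°.
Square 0, 7: +0·2° lon, +7·1° lat → SW at lon -100°, lat 47°.
Subsquare a=0, x=23: +0·0.0833333° lon, +23·0.0416667° lat → SW at lon -100°, lat 47.9583°.
Extended square 3, 9: +3·0.00833333° lon, +9·0.00416667° lat → SW at lon -99.975°, lat 47.9958°.
Cell spans 0.00833333° lon × 0.00416667° lat. Centre is SW corner plus half of each.
latitude 47.99792, longitude -99.97083.

47.99792, -99.97083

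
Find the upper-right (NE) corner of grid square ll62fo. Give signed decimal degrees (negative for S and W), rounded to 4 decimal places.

22.6250, 52.5000

Field L=11, L=11: +11·20° lon, +11·10° lat → SW at lon 40°, lat 20°.
Square 6, 2: +6·2° lon, +2·1° lat → SW at lon 52°, lat 22°.
Subsquare f=5, o=14: +5·0.0833333° lon, +14·0.0416667° lat → SW at lon 52.4167°, lat 22.5833°.
Cell spans 0.0833333° lon × 0.0416667° lat. NE corner is SW corner plus one full cell.
latitude 22.6250, longitude 52.5000.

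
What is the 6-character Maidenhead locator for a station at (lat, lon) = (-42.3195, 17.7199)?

JE87uq

Offset from 180°W / 90°S: lon 197.7199°, lat 47.6805°.
Field: lon ⌊197.7199/20⌋ = 9 → J; lat ⌊47.6805/10⌋ = 4 → E.
Square: lon ⌊17.7199/2⌋ = 8; lat ⌊7.6805/1⌋ = 7.
Subsquare: lon ⌊1.7199/0.0833333⌋ = 20 → u; lat ⌊0.6805/0.0416667⌋ = 16 → q.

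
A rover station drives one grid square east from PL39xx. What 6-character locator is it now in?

Longitude subsquare x = 23; +1 → 24, wraps to 0 = a, carry into square.
Longitude square 3; +1 → 4.
The latitude characters are unchanged.

PL49ax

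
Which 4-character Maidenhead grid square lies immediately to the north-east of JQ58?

JQ69

Longitude square 5; +1 → 6.
Latitude square 8; +1 → 9.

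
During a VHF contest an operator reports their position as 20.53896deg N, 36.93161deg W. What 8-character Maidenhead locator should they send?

HL10mm89

Shift to the Maidenhead origin (180°W, 90°S): lon 143.06839, lat 110.53896.
Field: lon ⌊143.06839/20⌋ = 7 → H; lat ⌊110.53896/10⌋ = 11 → L.
Square: lon ⌊3.06839/2⌋ = 1; lat ⌊0.53896/1⌋ = 0.
Subsquare: lon ⌊1.06839/0.0833333⌋ = 12 → m; lat ⌊0.53896/0.0416667⌋ = 12 → m.
Extended square: lon ⌊0.06839/0.00833333⌋ = 8; lat ⌊0.03896/0.00416667⌋ = 9.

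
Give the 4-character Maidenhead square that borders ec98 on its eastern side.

FC08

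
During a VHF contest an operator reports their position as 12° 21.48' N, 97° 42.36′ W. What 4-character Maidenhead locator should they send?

EK12

Offset from 180°W / 90°S: lon 82.29°, lat 102.36°.
Field: lon ⌊82.29/20⌋ = 4 → E; lat ⌊102.36/10⌋ = 10 → K.
Square: lon ⌊2.29/2⌋ = 1; lat ⌊2.36/1⌋ = 2.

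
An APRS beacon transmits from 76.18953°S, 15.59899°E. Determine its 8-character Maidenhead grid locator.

Add 180° to longitude and 90° to latitude: 195.59899, 13.81047.
Field (20°×10°, letters A–R): 195.59899/20 → 9 → J, 13.81047/10 → 1 → B; chars JB.
Square (2°×1°, digits 0–9): 15.59899/2 → 7, 3.81047/1 → 3; chars 73.
Subsquare (5′×2.5′, letters a–x): 1.59899/0.0833333 → 19 → t, 0.81047/0.0416667 → 19 → t; chars tt.
Extended square (30″×15″, digits 0–9): 0.01566/0.00833333 → 1, 0.01880/0.00416667 → 4; chars 14.

JB73tt14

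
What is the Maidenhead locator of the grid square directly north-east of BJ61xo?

Longitude subsquare x = 23; +1 → 24, wraps to 0 = a, carry into square.
Longitude square 6; +1 → 7.
Latitude subsquare o = 14; +1 → 15 = p.

BJ71ap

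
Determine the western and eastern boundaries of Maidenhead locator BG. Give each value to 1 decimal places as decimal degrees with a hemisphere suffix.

Field B=1, G=6: +1·20° lon, +6·10° lat → SW at lon -160°, lat -30°.
Cell spans 20° lon × 10° lat.
west 160.0° W, east 140.0° W.

160.0° W, 140.0° W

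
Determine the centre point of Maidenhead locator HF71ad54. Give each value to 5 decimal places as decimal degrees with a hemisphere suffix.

38.85625° S, 25.95417° W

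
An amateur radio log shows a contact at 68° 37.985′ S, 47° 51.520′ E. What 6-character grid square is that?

Offset from 180°W / 90°S: lon 227.8587°, lat 21.3669°.
Field: 227.8587/20 → 11 → L, 21.3669/10 → 2 → C; chars LC.
Square: 7.8587/2 → 3, 1.3669/1 → 1; chars 31.
Subsquare: 1.8587/0.0833333 → 22 → w, 0.3669/0.0416667 → 8 → i; chars wi.

LC31wi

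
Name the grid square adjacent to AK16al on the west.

AK06xl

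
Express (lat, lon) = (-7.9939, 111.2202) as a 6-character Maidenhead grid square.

OI52oa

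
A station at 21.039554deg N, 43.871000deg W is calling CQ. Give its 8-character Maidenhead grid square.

Add 180° to longitude and 90° to latitude: 136.12900, 111.03955.
Field: 136.12900/20 → 6 → G, 111.03955/10 → 11 → L; chars GL.
Square: 16.12900/2 → 8, 1.03955/1 → 1; chars 81.
Subsquare: 0.12900/0.0833333 → 1 → b, 0.03955/0.0416667 → 0 → a; chars ba.
Extended square: 0.04567/0.00833333 → 5, 0.03955/0.00416667 → 9; chars 59.

GL81ba59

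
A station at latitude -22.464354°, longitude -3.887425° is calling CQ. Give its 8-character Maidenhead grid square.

IG87bm38

Add 180° to longitude and 90° to latitude: 176.11257, 67.53565.
Field (20°×10°, letters A–R): 176.11257/20 → 8 → I, 67.53565/10 → 6 → G; chars IG.
Square (2°×1°, digits 0–9): 16.11257/2 → 8, 7.53565/1 → 7; chars 87.
Subsquare (5′×2.5′, letters a–x): 0.11257/0.0833333 → 1 → b, 0.53565/0.0416667 → 12 → m; chars bm.
Extended square (30″×15″, digits 0–9): 0.02924/0.00833333 → 3, 0.03565/0.00416667 → 8; chars 38.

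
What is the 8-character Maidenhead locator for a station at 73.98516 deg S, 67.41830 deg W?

Shift to the Maidenhead origin (180°W, 90°S): lon 112.58170, lat 16.01484.
Field: lon ⌊112.58170/20⌋ = 5 → F; lat ⌊16.01484/10⌋ = 1 → B.
Square: lon ⌊12.58170/2⌋ = 6; lat ⌊6.01484/1⌋ = 6.
Subsquare: lon ⌊0.58170/0.0833333⌋ = 6 → g; lat ⌊0.01484/0.0416667⌋ = 0 → a.
Extended square: lon ⌊0.08170/0.00833333⌋ = 9; lat ⌊0.01484/0.00416667⌋ = 3.

FB66ga93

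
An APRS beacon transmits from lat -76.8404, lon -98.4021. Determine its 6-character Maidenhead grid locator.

EB03td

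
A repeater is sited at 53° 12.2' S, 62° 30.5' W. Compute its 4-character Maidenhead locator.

Shift to the Maidenhead origin (180°W, 90°S): lon 117.49, lat 36.80.
Field: lon ⌊117.49/20⌋ = 5 → F; lat ⌊36.80/10⌋ = 3 → D.
Square: lon ⌊17.49/2⌋ = 8; lat ⌊6.80/1⌋ = 6.

FD86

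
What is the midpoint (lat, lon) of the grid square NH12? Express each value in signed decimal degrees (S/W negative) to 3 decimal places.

Field N=13, H=7: +13·20° lon, +7·10° lat → SW at lon 80°, lat -20°.
Square 1, 2: +1·2° lon, +2·1° lat → SW at lon 82°, lat -18°.
Cell spans 2° lon × 1° lat. Centre is SW corner plus half of each.
latitude -17.500, longitude 83.000.

-17.500, 83.000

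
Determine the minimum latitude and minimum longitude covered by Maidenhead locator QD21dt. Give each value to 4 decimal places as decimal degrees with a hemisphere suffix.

Field Q=16, D=3: +16·20° lon, +3·10° lat → SW at lon 140°, lat -60°.
Square 2, 1: +2·2° lon, +1·1° lat → SW at lon 144°, lat -59°.
Subsquare d=3, t=19: +3·0.0833333° lon, +19·0.0416667° lat → SW at lon 144.25°, lat -58.2083°.
latitude 58.2083° S, longitude 144.2500° E.

58.2083° S, 144.2500° E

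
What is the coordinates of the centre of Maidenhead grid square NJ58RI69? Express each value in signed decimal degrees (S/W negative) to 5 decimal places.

8.37292, 91.47083

Field N=13, J=9: +13·20° lon, +9·10° lat → SW at lon 80°, lat 0°.
Square 5, 8: +5·2° lon, +8·1° lat → SW at lon 90°, lat 8°.
Subsquare r=17, i=8: +17·0.0833333° lon, +8·0.0416667° lat → SW at lon 91.4167°, lat 8.33333°.
Extended square 6, 9: +6·0.00833333° lon, +9·0.00416667° lat → SW at lon 91.4667°, lat 8.37083°.
Cell spans 0.00833333° lon × 0.00416667° lat. Centre is SW corner plus half of each.
latitude 8.37292, longitude 91.47083.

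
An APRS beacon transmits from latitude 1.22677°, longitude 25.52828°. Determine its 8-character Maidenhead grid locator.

Offset from 180°W / 90°S: lon 205.52828°, lat 91.22677°.
Field (20°×10°, letters A–R): lon ⌊205.52828/20⌋ = 10 → K; lat ⌊91.22677/10⌋ = 9 → J.
Square (2°×1°, digits 0–9): lon ⌊5.52828/2⌋ = 2; lat ⌊1.22677/1⌋ = 1.
Subsquare (5′×2.5′, letters a–x): lon ⌊1.52828/0.0833333⌋ = 18 → s; lat ⌊0.22677/0.0416667⌋ = 5 → f.
Extended square (30″×15″, digits 0–9): lon ⌊0.02828/0.00833333⌋ = 3; lat ⌊0.01844/0.00416667⌋ = 4.

KJ21sf34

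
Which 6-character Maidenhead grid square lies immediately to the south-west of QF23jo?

QF23in

Longitude subsquare j = 9; −1 → 8 = i.
Latitude subsquare o = 14; −1 → 13 = n.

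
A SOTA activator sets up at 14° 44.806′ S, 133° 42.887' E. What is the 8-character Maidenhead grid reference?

Offset from 180°W / 90°S: lon 313.71478°, lat 75.25323°.
Field (20°×10°, letters A–R): lon ⌊313.71478/20⌋ = 15 → P; lat ⌊75.25323/10⌋ = 7 → H.
Square (2°×1°, digits 0–9): lon ⌊13.71478/2⌋ = 6; lat ⌊5.25323/1⌋ = 5.
Subsquare (5′×2.5′, letters a–x): lon ⌊1.71478/0.0833333⌋ = 20 → u; lat ⌊0.25323/0.0416667⌋ = 6 → g.
Extended square (30″×15″, digits 0–9): lon ⌊0.04812/0.00833333⌋ = 5; lat ⌊0.00323/0.00416667⌋ = 0.

PH65ug50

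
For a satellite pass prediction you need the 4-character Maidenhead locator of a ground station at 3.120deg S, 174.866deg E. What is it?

RI76

Add 180° to longitude and 90° to latitude: 354.87, 86.88.
Field: 354.87/20 → 17 → R, 86.88/10 → 8 → I; chars RI.
Square: 14.87/2 → 7, 6.88/1 → 6; chars 76.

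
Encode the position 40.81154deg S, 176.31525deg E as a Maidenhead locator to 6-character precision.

RE89de

Shift to the Maidenhead origin (180°W, 90°S): lon 356.3152, lat 49.1885.
Field: lon ⌊356.3152/20⌋ = 17 → R; lat ⌊49.1885/10⌋ = 4 → E.
Square: lon ⌊16.3152/2⌋ = 8; lat ⌊9.1885/1⌋ = 9.
Subsquare: lon ⌊0.3152/0.0833333⌋ = 3 → d; lat ⌊0.1885/0.0416667⌋ = 4 → e.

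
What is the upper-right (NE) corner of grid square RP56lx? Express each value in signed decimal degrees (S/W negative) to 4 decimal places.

67.0000, 171.0000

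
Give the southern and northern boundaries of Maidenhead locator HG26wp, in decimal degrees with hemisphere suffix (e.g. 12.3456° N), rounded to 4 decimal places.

Field H=7, G=6: +7·20° lon, +6·10° lat → SW at lon -40°, lat -30°.
Square 2, 6: +2·2° lon, +6·1° lat → SW at lon -36°, lat -24°.
Subsquare w=22, p=15: +22·0.0833333° lon, +15·0.0416667° lat → SW at lon -34.1667°, lat -23.375°.
Cell spans 0.0833333° lon × 0.0416667° lat.
south 23.3750° S, north 23.3333° S.

23.3750° S, 23.3333° S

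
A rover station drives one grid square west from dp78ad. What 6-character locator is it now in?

Longitude subsquare a = 0; −1 → -1, wraps to 23 = x, carry into square.
Longitude square 7; −1 → 6.
The latitude characters are unchanged.

DP68xd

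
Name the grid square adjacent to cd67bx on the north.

CD68ba

Latitude subsquare x = 23; +1 → 24, wraps to 0 = a, carry into square.
Latitude square 7; +1 → 8.
The longitude characters are unchanged.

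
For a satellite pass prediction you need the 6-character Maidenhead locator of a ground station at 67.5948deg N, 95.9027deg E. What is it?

Shift to the Maidenhead origin (180°W, 90°S): lon 275.9027, lat 157.5948.
Field: lon ⌊275.9027/20⌋ = 13 → N; lat ⌊157.5948/10⌋ = 15 → P.
Square: lon ⌊15.9027/2⌋ = 7; lat ⌊7.5948/1⌋ = 7.
Subsquare: lon ⌊1.9027/0.0833333⌋ = 22 → w; lat ⌊0.5948/0.0416667⌋ = 14 → o.

NP77wo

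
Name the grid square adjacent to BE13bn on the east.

Longitude subsquare b = 1; +1 → 2 = c.
The latitude characters are unchanged.

BE13cn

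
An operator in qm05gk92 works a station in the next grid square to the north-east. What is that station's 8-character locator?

QM05hk03

Longitude extended square 9; +1 → 10, wraps to 0, carry into subsquare.
Longitude subsquare g = 6; +1 → 7 = h.
Latitude extended square 2; +1 → 3.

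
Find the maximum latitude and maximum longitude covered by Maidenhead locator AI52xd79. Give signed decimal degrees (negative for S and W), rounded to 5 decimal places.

-7.83333, -168.01667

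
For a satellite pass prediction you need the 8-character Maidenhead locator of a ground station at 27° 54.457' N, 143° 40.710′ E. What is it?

Offset from 180°W / 90°S: lon 323.67850°, lat 117.90762°.
Field (20°×10°, letters A–R): lon ⌊323.67850/20⌋ = 16 → Q; lat ⌊117.90762/10⌋ = 11 → L.
Square (2°×1°, digits 0–9): lon ⌊3.67850/2⌋ = 1; lat ⌊7.90762/1⌋ = 7.
Subsquare (5′×2.5′, letters a–x): lon ⌊1.67850/0.0833333⌋ = 20 → u; lat ⌊0.90762/0.0416667⌋ = 21 → v.
Extended square (30″×15″, digits 0–9): lon ⌊0.01183/0.00833333⌋ = 1; lat ⌊0.03262/0.00416667⌋ = 7.

QL17uv17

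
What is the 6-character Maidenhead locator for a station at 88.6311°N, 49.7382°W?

GR58dp

Add 180° to longitude and 90° to latitude: 130.2618, 178.6311.
Field: 130.2618/20 → 6 → G, 178.6311/10 → 17 → R; chars GR.
Square: 10.2618/2 → 5, 8.6311/1 → 8; chars 58.
Subsquare: 0.2618/0.0833333 → 3 → d, 0.6311/0.0416667 → 15 → p; chars dp.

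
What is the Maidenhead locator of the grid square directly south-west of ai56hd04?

AI56gd93

Longitude extended square 0; −1 → -1, wraps to 9, carry into subsquare.
Longitude subsquare h = 7; −1 → 6 = g.
Latitude extended square 4; −1 → 3.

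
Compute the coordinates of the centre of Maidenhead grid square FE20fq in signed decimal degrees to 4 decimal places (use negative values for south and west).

-49.3125, -75.5417

Field F=5, E=4: +5·20° lon, +4·10° lat → SW at lon -80°, lat -50°.
Square 2, 0: +2·2° lon, +0·1° lat → SW at lon -76°, lat -50°.
Subsquare f=5, q=16: +5·0.0833333° lon, +16·0.0416667° lat → SW at lon -75.5833°, lat -49.3333°.
Cell spans 0.0833333° lon × 0.0416667° lat. Centre is SW corner plus half of each.
latitude -49.3125, longitude -75.5417.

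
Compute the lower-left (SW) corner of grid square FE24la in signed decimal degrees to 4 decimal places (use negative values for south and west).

-46.0000, -75.0833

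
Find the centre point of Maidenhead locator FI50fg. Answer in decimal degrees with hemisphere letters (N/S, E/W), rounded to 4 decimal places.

9.7292° S, 69.5417° W

Field F=5, I=8: +5·20° lon, +8·10° lat → SW at lon -80°, lat -10°.
Square 5, 0: +5·2° lon, +0·1° lat → SW at lon -70°, lat -10°.
Subsquare f=5, g=6: +5·0.0833333° lon, +6·0.0416667° lat → SW at lon -69.5833°, lat -9.75°.
Cell spans 0.0833333° lon × 0.0416667° lat. Centre is SW corner plus half of each.
latitude 9.7292° S, longitude 69.5417° W.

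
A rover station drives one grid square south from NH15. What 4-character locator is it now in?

Latitude square 5; −1 → 4.
The longitude characters are unchanged.

NH14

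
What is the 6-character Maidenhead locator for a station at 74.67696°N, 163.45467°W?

AQ84gq

Add 180° to longitude and 90° to latitude: 16.5453, 164.6770.
Field: lon ⌊16.5453/20⌋ = 0 → A; lat ⌊164.6770/10⌋ = 16 → Q.
Square: lon ⌊16.5453/2⌋ = 8; lat ⌊4.6770/1⌋ = 4.
Subsquare: lon ⌊0.5453/0.0833333⌋ = 6 → g; lat ⌊0.6770/0.0416667⌋ = 16 → q.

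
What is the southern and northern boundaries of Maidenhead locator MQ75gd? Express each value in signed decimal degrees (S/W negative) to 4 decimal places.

75.1250, 75.1667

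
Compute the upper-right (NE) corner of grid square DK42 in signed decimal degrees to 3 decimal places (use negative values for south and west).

Field D=3, K=10: +3·20° lon, +10·10° lat → SW at lon -120°, lat 10°.
Square 4, 2: +4·2° lon, +2·1° lat → SW at lon -112°, lat 12°.
Cell spans 2° lon × 1° lat. NE corner is SW corner plus one full cell.
latitude 13.000, longitude -110.000.

13.000, -110.000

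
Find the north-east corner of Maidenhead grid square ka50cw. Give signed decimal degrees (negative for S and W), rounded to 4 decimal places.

Field K=10, A=0: +10·20° lon, +0·10° lat → SW at lon 20°, lat -90°.
Square 5, 0: +5·2° lon, +0·1° lat → SW at lon 30°, lat -90°.
Subsquare c=2, w=22: +2·0.0833333° lon, +22·0.0416667° lat → SW at lon 30.1667°, lat -89.0833°.
Cell spans 0.0833333° lon × 0.0416667° lat. NE corner is SW corner plus one full cell.
latitude -89.0417, longitude 30.2500.

-89.0417, 30.2500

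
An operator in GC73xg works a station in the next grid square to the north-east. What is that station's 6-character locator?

GC83ah

Longitude subsquare x = 23; +1 → 24, wraps to 0 = a, carry into square.
Longitude square 7; +1 → 8.
Latitude subsquare g = 6; +1 → 7 = h.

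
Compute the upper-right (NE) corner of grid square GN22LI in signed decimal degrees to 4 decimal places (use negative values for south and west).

Field G=6, N=13: +6·20° lon, +13·10° lat → SW at lon -60°, lat 40°.
Square 2, 2: +2·2° lon, +2·1° lat → SW at lon -56°, lat 42°.
Subsquare l=11, i=8: +11·0.0833333° lon, +8·0.0416667° lat → SW at lon -55.0833°, lat 42.3333°.
Cell spans 0.0833333° lon × 0.0416667° lat. NE corner is SW corner plus one full cell.
latitude 42.3750, longitude -55.0000.

42.3750, -55.0000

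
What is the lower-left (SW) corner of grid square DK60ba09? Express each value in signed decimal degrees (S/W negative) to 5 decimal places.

10.03750, -107.91667

Field D=3, K=10: +3·20° lon, +10·10° lat → SW at lon -120°, lat 10°.
Square 6, 0: +6·2° lon, +0·1° lat → SW at lon -108°, lat 10°.
Subsquare b=1, a=0: +1·0.0833333° lon, +0·0.0416667° lat → SW at lon -107.917°, lat 10°.
Extended square 0, 9: +0·0.00833333° lon, +9·0.00416667° lat → SW at lon -107.917°, lat 10.0375°.
latitude 10.03750, longitude -107.91667.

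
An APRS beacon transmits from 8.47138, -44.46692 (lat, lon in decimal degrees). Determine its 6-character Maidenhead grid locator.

GJ78sl

Offset from 180°W / 90°S: lon 135.5331°, lat 98.4714°.
Field: lon ⌊135.5331/20⌋ = 6 → G; lat ⌊98.4714/10⌋ = 9 → J.
Square: lon ⌊15.5331/2⌋ = 7; lat ⌊8.4714/1⌋ = 8.
Subsquare: lon ⌊1.5331/0.0833333⌋ = 18 → s; lat ⌊0.4714/0.0416667⌋ = 11 → l.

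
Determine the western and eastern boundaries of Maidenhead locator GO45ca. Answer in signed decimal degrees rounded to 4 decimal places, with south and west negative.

-51.8333, -51.7500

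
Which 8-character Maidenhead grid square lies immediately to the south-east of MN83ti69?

Longitude extended square 6; +1 → 7.
Latitude extended square 9; −1 → 8.

MN83ti78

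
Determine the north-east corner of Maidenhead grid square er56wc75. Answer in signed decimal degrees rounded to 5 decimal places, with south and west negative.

86.10833, -88.10000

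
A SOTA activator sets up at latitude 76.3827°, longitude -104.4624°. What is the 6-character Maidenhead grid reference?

DQ76sj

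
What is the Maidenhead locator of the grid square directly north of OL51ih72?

Latitude extended square 2; +1 → 3.
The longitude characters are unchanged.

OL51ih73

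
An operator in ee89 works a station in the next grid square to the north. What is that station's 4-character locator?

EF80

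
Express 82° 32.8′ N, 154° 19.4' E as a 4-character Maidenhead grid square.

Offset from 180°W / 90°S: lon 334.32°, lat 172.55°.
Field: 334.32/20 → 16 → Q, 172.55/10 → 17 → R; chars QR.
Square: 14.32/2 → 7, 2.55/1 → 2; chars 72.

QR72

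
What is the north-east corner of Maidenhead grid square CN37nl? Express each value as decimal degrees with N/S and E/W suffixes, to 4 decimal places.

47.5000° N, 132.8333° W

Field C=2, N=13: +2·20° lon, +13·10° lat → SW at lon -140°, lat 40°.
Square 3, 7: +3·2° lon, +7·1° lat → SW at lon -134°, lat 47°.
Subsquare n=13, l=11: +13·0.0833333° lon, +11·0.0416667° lat → SW at lon -132.917°, lat 47.4583°.
Cell spans 0.0833333° lon × 0.0416667° lat. NE corner is SW corner plus one full cell.
latitude 47.5000° N, longitude 132.8333° W.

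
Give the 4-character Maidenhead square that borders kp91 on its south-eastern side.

LP00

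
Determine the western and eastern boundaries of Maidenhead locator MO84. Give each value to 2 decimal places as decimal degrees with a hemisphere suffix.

Field M=12, O=14: +12·20° lon, +14·10° lat → SW at lon 60°, lat 50°.
Square 8, 4: +8·2° lon, +4·1° lat → SW at lon 76°, lat 54°.
Cell spans 2° lon × 1° lat.
west 76.00° E, east 78.00° E.

76.00° E, 78.00° E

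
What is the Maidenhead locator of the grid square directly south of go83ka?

GO82kx

Latitude subsquare a = 0; −1 → -1, wraps to 23 = x, carry into square.
Latitude square 3; −1 → 2.
The longitude characters are unchanged.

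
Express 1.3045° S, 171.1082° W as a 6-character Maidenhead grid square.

AI48kq

Add 180° to longitude and 90° to latitude: 8.8918, 88.6955.
Field: 8.8918/20 → 0 → A, 88.6955/10 → 8 → I; chars AI.
Square: 8.8918/2 → 4, 8.6955/1 → 8; chars 48.
Subsquare: 0.8918/0.0833333 → 10 → k, 0.6955/0.0416667 → 16 → q; chars kq.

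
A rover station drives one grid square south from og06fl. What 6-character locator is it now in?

OG06fk

Latitude subsquare l = 11; −1 → 10 = k.
The longitude characters are unchanged.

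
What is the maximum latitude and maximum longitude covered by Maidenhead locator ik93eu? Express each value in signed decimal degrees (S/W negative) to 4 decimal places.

Field I=8, K=10: +8·20° lon, +10·10° lat → SW at lon -20°, lat 10°.
Square 9, 3: +9·2° lon, +3·1° lat → SW at lon -2°, lat 13°.
Subsquare e=4, u=20: +4·0.0833333° lon, +20·0.0416667° lat → SW at lon -1.66667°, lat 13.8333°.
Cell spans 0.0833333° lon × 0.0416667° lat. NE corner is SW corner plus one full cell.
latitude 13.8750, longitude -1.5833.

13.8750, -1.5833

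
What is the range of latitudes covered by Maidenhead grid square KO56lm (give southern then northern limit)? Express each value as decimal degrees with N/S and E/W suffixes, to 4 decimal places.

56.5000° N, 56.5417° N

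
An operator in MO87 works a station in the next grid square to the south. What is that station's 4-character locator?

Latitude square 7; −1 → 6.
The longitude characters are unchanged.

MO86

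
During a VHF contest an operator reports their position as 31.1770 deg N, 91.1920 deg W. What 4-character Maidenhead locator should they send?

Offset from 180°W / 90°S: lon 88.81°, lat 121.18°.
Field: lon ⌊88.81/20⌋ = 4 → E; lat ⌊121.18/10⌋ = 12 → M.
Square: lon ⌊8.81/2⌋ = 4; lat ⌊1.18/1⌋ = 1.

EM41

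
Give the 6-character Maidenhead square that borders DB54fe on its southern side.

DB54fd

Latitude subsquare e = 4; −1 → 3 = d.
The longitude characters are unchanged.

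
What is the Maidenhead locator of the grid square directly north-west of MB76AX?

MB67xa

Longitude subsquare a = 0; −1 → -1, wraps to 23 = x, carry into square.
Longitude square 7; −1 → 6.
Latitude subsquare x = 23; +1 → 24, wraps to 0 = a, carry into square.
Latitude square 6; +1 → 7.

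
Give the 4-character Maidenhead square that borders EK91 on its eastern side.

FK01

Longitude square 9; +1 → 10, wraps to 0, carry into field.
Longitude field E = 4; +1 → 5 = F.
The latitude characters are unchanged.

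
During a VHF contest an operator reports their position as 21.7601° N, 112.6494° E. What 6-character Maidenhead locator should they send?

Shift to the Maidenhead origin (180°W, 90°S): lon 292.6494, lat 111.7601.
Field: lon ⌊292.6494/20⌋ = 14 → O; lat ⌊111.7601/10⌋ = 11 → L.
Square: lon ⌊12.6494/2⌋ = 6; lat ⌊1.7601/1⌋ = 1.
Subsquare: lon ⌊0.6494/0.0833333⌋ = 7 → h; lat ⌊0.7601/0.0416667⌋ = 18 → s.

OL61hs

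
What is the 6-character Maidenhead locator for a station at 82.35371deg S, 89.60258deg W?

EA57ep

Offset from 180°W / 90°S: lon 90.3974°, lat 7.6463°.
Field: lon ⌊90.3974/20⌋ = 4 → E; lat ⌊7.6463/10⌋ = 0 → A.
Square: lon ⌊10.3974/2⌋ = 5; lat ⌊7.6463/1⌋ = 7.
Subsquare: lon ⌊0.3974/0.0833333⌋ = 4 → e; lat ⌊0.6463/0.0416667⌋ = 15 → p.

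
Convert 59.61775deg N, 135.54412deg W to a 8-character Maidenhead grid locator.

CO29fo48

Offset from 180°W / 90°S: lon 44.45588°, lat 149.61775°.
Field: lon ⌊44.45588/20⌋ = 2 → C; lat ⌊149.61775/10⌋ = 14 → O.
Square: lon ⌊4.45588/2⌋ = 2; lat ⌊9.61775/1⌋ = 9.
Subsquare: lon ⌊0.45588/0.0833333⌋ = 5 → f; lat ⌊0.61775/0.0416667⌋ = 14 → o.
Extended square: lon ⌊0.03921/0.00833333⌋ = 4; lat ⌊0.03442/0.00416667⌋ = 8.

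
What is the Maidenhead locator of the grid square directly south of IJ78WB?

IJ78wa

Latitude subsquare b = 1; −1 → 0 = a.
The longitude characters are unchanged.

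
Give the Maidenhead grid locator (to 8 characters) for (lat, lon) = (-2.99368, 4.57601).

Shift to the Maidenhead origin (180°W, 90°S): lon 184.57601, lat 87.00632.
Field: lon ⌊184.57601/20⌋ = 9 → J; lat ⌊87.00632/10⌋ = 8 → I.
Square: lon ⌊4.57601/2⌋ = 2; lat ⌊7.00632/1⌋ = 7.
Subsquare: lon ⌊0.57601/0.0833333⌋ = 6 → g; lat ⌊0.00632/0.0416667⌋ = 0 → a.
Extended square: lon ⌊0.07601/0.00833333⌋ = 9; lat ⌊0.00632/0.00416667⌋ = 1.

JI27ga91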